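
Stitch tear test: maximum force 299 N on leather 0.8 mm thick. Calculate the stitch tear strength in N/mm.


373.8 N/mm

Stitch tear strength = force / thickness
STS = 299 / 0.8 = 373.8 N/mm


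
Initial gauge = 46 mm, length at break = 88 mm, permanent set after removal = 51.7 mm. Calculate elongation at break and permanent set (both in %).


Elongation at break = (88 - 46) / 46 x 100 = 91.3%
Permanent set = (51.7 - 46) / 46 x 100 = 12.4%


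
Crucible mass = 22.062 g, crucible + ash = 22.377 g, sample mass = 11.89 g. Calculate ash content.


Ash mass = 22.377 - 22.062 = 0.315 g
Ash% = 0.315 / 11.89 x 100 = 2.65%


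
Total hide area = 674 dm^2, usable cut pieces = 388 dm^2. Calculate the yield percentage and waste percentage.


Yield = 388 / 674 x 100 = 57.6%
Waste = 674 - 388 = 286 dm^2
Waste% = 100 - 57.6 = 42.4%


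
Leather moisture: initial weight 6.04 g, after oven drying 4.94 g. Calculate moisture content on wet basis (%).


Moisture = 6.04 - 4.94 = 1.10 g
MC = 1.10 / 6.04 x 100 = 18.2%


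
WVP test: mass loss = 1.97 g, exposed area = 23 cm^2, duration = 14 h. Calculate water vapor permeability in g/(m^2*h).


WVP = mass_loss / (area x time) x 10000
WVP = 1.97 / (23 x 14) x 10000
WVP = 1.97 / 322 x 10000 = 61.18 g/(m^2*h)


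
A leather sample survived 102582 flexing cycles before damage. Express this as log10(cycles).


5.01


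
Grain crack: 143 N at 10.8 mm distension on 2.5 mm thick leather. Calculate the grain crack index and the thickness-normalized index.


Crack index = 143 / 10.8 = 13.2 N/mm
Normalized = 13.2 / 2.5 = 5.3 N/mm per mm


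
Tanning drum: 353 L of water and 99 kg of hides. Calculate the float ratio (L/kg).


Float ratio = water / hide weight
Ratio = 353 / 99 = 3.6


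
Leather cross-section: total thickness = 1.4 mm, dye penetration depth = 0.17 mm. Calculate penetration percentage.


Penetration% = 0.17 / 1.4 x 100
Penetration = 12.1%


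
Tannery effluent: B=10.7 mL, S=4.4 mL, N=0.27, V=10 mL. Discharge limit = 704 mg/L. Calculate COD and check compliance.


COD = 1360.8 mg/L
Compliant: No

COD = (10.7 - 4.4) x 0.27 x 8000 / 10 = 1360.8 mg/L
Limit: 704 mg/L
Compliant: No


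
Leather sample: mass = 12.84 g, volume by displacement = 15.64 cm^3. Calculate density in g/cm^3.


0.821 g/cm^3

Density = mass / volume
Density = 12.84 / 15.64 = 0.821 g/cm^3


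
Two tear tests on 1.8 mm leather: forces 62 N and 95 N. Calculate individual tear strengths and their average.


Tear 1 = 34.4 N/mm
Tear 2 = 52.8 N/mm
Average = 43.6 N/mm


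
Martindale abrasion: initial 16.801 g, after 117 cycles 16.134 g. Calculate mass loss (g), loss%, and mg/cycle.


Mass loss = 0.667 g
Loss = 3.97%
Rate = 5.701 mg/cycle


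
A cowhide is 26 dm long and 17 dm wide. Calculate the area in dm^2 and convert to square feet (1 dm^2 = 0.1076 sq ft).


442 dm^2
47.56 sq ft

Area = 26 x 17 = 442 dm^2
Conversion: 442 x 0.1076 = 47.56 sq ft


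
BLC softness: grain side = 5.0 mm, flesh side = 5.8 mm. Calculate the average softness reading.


Average = (5.0 + 5.8) / 2
Average = 5.40 mm


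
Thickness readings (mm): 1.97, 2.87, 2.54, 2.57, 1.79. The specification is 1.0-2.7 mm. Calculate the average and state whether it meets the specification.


Sum = 11.74
Average = 11.74 / 5 = 2.35 mm
Specification range: 1.0 to 2.7 mm
Within spec: Yes


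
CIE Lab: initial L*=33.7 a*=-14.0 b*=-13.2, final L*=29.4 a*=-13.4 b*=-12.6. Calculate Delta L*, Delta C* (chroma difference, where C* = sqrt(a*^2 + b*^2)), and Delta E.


Delta L* = -4.3
Delta C* = -0.85
Delta E = 4.38

Delta L* = 29.4 - 33.7 = -4.3
C1* = sqrt((-14.0)^2 + (-13.2)^2) = 19.242
C2* = sqrt((-13.4)^2 + (-12.6)^2) = 18.393
Delta C* = 18.393 - 19.242 = -0.85
Delta E = sqrt((-4.3)^2 + (0.6)^2 + (0.6)^2) = 4.38


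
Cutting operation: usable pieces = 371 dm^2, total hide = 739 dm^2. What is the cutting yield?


Yield = usable / total x 100
Yield = 371 / 739 x 100 = 50.2%


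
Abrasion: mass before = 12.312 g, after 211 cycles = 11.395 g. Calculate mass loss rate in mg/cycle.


4.346 mg/cycle

Mass loss = 12.312 - 11.395 = 0.917 g
Rate = 0.917 / 211 x 1000 = 4.346 mg/cycle


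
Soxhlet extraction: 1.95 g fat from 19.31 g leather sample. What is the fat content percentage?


10.1%

Fat content = 1.95 / 19.31 x 100
Fat = 10.1%


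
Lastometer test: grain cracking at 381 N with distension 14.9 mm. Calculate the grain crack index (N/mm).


25.6 N/mm

Grain crack index = force / distension
Index = 381 / 14.9 = 25.6 N/mm


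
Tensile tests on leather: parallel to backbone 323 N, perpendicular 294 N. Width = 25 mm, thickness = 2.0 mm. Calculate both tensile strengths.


Area = 25 x 2.0 = 50.0 mm^2
TS (parallel) = 323 / 50.0 = 6.46 N/mm^2
TS (perpendicular) = 294 / 50.0 = 5.88 N/mm^2


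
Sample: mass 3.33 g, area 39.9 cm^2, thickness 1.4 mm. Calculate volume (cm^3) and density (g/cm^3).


Volume = 5.586 cm^3
Density = 0.596 g/cm^3


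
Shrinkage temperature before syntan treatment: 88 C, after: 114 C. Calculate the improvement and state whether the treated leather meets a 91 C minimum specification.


Improvement = 114 - 88 = 26 C
Spec check: 114 C >= 91 C? Yes


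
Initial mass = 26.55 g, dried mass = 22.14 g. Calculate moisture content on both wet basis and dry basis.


Wet basis = 16.6%
Dry basis = 19.9%


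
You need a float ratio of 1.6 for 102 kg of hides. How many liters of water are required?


Water = hide weight x target ratio
Water = 102 x 1.6 = 163.2 L


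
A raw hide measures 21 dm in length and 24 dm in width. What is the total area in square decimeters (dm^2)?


Area = length x width
Area = 21 x 24 = 504 dm^2


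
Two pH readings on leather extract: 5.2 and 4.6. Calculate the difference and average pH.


Difference = 0.6
Average pH = 4.90


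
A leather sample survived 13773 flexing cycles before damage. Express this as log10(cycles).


4.14

log10(13773) = 4.14


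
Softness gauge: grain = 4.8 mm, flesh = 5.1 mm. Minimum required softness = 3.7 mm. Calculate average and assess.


Average = (4.8 + 5.1) / 2 = 4.95 mm
Minimum = 3.7 mm
Meets requirement: Yes


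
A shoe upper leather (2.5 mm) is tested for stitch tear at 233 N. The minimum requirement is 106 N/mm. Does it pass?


STS = 93.2 N/mm
Passes: No

STS = 233 / 2.5 = 93.2 N/mm
Minimum required: 106 N/mm
Passes: No


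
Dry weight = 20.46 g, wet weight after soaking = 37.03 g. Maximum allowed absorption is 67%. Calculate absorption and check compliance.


Absorption = 81.0%
Compliant: No


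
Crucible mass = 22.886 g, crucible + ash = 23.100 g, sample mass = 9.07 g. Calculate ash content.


Ash mass = 0.214 g
Ash content = 2.36%

Ash mass = 23.100 - 22.886 = 0.214 g
Ash% = 0.214 / 9.07 x 100 = 2.36%


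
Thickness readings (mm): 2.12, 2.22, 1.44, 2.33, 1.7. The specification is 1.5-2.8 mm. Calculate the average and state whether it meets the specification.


Sum = 9.81
Average = 9.81 / 5 = 1.96 mm
Specification range: 1.5 to 2.8 mm
Within spec: Yes


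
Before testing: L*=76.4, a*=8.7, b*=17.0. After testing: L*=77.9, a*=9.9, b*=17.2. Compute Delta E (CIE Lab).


Delta E = 1.93


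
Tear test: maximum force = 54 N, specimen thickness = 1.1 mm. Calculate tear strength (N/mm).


49.1 N/mm

Tear strength = force / thickness
Tear = 54 / 1.1 = 49.1 N/mm


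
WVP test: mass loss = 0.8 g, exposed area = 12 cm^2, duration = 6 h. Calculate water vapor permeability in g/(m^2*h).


WVP = mass_loss / (area x time) x 10000
WVP = 0.8 / (12 x 6) x 10000
WVP = 0.8 / 72 x 10000 = 111.11 g/(m^2*h)


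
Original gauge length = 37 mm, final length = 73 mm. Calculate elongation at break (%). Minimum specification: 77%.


Extension = 73 - 37 = 36 mm
Elongation = 36 / 37 x 100 = 97.3%
Minimum required: 77%
Meets specification: Yes


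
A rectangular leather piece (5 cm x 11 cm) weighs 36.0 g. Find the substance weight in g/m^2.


Area = 5 x 11 = 55 cm^2
SW = 36.0 / 55 x 10000 = 6545.5 g/m^2


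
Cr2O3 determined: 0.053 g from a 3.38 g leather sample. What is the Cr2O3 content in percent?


1.57%

Cr2O3% = 0.053 / 3.38 x 100
Cr2O3% = 1.57%


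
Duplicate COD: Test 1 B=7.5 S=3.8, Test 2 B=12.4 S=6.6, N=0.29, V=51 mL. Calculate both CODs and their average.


COD1 = (7.5 - 3.8) x 0.29 x 8000 / 51 = 168.3 mg/L
COD2 = (12.4 - 6.6) x 0.29 x 8000 / 51 = 263.8 mg/L
Average = (168.3 + 263.8) / 2 = 216.1 mg/L


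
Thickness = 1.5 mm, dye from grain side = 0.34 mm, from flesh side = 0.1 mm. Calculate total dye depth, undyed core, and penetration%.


Total dyed = 0.34 + 0.1 = 0.44 mm
Undyed core = 1.5 - 0.44 = 1.06 mm
Penetration = 0.44 / 1.5 x 100 = 29.3%


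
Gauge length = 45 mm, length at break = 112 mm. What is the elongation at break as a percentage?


148.9%

Extension = 112 - 45 = 67 mm
Elongation = 67 / 45 x 100 = 148.9%


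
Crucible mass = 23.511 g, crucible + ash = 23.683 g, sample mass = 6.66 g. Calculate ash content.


Ash mass = 23.683 - 23.511 = 0.172 g
Ash% = 0.172 / 6.66 x 100 = 2.58%


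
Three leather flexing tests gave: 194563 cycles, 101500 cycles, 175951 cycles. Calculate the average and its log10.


Average = (194563 + 101500 + 175951) / 3 = 157338 cycles
log10(157338) = 5.20


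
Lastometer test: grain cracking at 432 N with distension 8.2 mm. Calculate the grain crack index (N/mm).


52.7 N/mm

Grain crack index = force / distension
Index = 432 / 8.2 = 52.7 N/mm


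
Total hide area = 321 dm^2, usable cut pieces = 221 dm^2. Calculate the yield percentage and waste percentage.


Yield = 68.8%
Waste = 31.2%

Yield = 221 / 321 x 100 = 68.8%
Waste = 321 - 221 = 100 dm^2
Waste% = 100 - 68.8 = 31.2%


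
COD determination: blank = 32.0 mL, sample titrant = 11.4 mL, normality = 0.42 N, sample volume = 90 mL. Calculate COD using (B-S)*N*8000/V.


COD = (32.0 - 11.4) x 0.42 x 8000 / 90
COD = 20.6 x 0.42 x 8000 / 90
COD = 769.1 mg/L


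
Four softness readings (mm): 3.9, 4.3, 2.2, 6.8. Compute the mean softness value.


Sum = 3.9 + 4.3 + 2.2 + 6.8
Mean = 17.2 / 4 = 4.30 mm


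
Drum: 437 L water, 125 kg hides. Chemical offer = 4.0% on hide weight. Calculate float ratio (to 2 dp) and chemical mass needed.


Float ratio = 437 / 125 = 3.50
Chemical = 125 x 4.0 / 100 = 5 kg


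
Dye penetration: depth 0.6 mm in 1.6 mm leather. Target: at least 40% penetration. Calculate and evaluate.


Penetration = 37.5%
Meets target: No

Penetration = 0.6 / 1.6 x 100 = 37.5%
Target: 40%
Meets target: No


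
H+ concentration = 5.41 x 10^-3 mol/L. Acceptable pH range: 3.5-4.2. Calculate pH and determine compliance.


pH = -log10(5.41 x 10^-3) = 2.27
Range: 3.5 to 4.2
Compliant: No


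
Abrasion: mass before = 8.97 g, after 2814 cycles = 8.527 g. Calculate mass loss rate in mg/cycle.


Mass loss = 8.97 - 8.527 = 0.443 g
Rate = 0.443 / 2814 x 1000 = 0.157 mg/cycle


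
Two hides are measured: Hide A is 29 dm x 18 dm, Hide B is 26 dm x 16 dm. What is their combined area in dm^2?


938 dm^2


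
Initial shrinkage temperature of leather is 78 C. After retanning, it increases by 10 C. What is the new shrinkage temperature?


New Ts = 78 + 10 = 88 C


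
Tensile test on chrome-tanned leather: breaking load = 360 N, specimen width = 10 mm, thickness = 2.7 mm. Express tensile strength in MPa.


13.33 MPa

Cross-section = 10 x 2.7 = 27.0 mm^2
TS = 360 / 27.0 = 13.33 MPa
(1 N/mm^2 = 1 MPa)


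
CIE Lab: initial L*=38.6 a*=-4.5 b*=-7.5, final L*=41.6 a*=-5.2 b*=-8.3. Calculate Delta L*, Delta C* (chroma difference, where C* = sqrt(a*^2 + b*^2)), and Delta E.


Delta L* = 41.6 - 38.6 = 3.0
C1* = sqrt((-4.5)^2 + (-7.5)^2) = 8.746
C2* = sqrt((-5.2)^2 + (-8.3)^2) = 9.794
Delta C* = 9.794 - 8.746 = 1.05
Delta E = sqrt((3.0)^2 + (-0.7)^2 + (-0.8)^2) = 3.18


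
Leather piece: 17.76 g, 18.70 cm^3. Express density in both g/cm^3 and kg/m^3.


Density = 17.76 / 18.70 = 0.950 g/cm^3
Convert: 0.950 x 1000 = 950 kg/m^3


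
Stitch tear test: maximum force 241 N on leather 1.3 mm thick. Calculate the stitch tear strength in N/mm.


Stitch tear strength = force / thickness
STS = 241 / 1.3 = 185.4 N/mm


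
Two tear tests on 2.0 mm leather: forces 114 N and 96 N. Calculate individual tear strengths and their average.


Tear 1 = 114 / 2.0 = 57.0 N/mm
Tear 2 = 96 / 2.0 = 48.0 N/mm
Average = (57.0 + 48.0) / 2 = 52.5 N/mm


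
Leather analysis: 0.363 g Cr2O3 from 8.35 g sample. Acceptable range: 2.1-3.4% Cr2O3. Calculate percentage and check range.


Cr2O3% = 0.363 / 8.35 x 100 = 4.35%
Acceptable range: 2.1 to 3.4%
Within range: No


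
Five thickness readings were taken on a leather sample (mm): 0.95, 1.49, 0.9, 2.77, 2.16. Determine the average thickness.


Sum = 0.95 + 1.49 + 0.9 + 2.77 + 2.16 = 8.27
Average = 8.27 / 5 = 1.65 mm


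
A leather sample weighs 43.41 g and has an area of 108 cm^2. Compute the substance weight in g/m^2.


4019.4 g/m^2

Substance weight = mass / area x 10000
SW = 43.41 / 108 x 10000
SW = 4019.4 g/m^2


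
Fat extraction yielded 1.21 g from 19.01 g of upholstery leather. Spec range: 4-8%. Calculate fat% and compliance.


Fat% = 1.21 / 19.01 x 100 = 6.4%
Spec range: 4-8%
Compliant: Yes


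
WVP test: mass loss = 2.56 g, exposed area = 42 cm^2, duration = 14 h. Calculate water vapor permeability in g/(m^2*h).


43.54 g/(m^2*h)


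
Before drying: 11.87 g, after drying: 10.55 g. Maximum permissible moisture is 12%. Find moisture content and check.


Moisture content = 11.1%
Acceptable: Yes

MC = (11.87 - 10.55) / 11.87 x 100 = 11.1%
Maximum: 12%
Acceptable: Yes


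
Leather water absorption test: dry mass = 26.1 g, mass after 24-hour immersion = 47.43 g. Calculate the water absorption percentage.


81.7%

Water absorbed = 47.43 - 26.1 = 21.33 g
WA% = 21.33 / 26.1 x 100 = 81.7%


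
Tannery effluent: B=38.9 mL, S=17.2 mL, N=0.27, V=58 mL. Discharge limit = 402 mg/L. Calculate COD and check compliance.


COD = (38.9 - 17.2) x 0.27 x 8000 / 58 = 808.1 mg/L
Limit: 402 mg/L
Compliant: No


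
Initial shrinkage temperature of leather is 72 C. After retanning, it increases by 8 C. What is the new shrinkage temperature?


New Ts = 72 + 8 = 80 C


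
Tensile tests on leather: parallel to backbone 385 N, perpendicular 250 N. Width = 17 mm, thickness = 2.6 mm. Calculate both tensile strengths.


Area = 17 x 2.6 = 44.2 mm^2
TS (parallel) = 385 / 44.2 = 8.71 N/mm^2
TS (perpendicular) = 250 / 44.2 = 5.66 N/mm^2


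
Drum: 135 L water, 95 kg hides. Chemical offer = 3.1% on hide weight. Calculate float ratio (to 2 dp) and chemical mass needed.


Float ratio = 1.42
Chemical needed = 2.945 kg

Float ratio = 135 / 95 = 1.42
Chemical = 95 x 3.1 / 100 = 2.945 kg


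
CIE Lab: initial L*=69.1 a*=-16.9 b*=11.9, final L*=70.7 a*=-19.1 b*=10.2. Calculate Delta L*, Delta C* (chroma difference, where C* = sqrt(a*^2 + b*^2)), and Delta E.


Delta L* = 1.6
Delta C* = 0.98
Delta E = 3.21

Delta L* = 70.7 - 69.1 = 1.6
C1* = sqrt((-16.9)^2 + (11.9)^2) = 20.669
C2* = sqrt((-19.1)^2 + (10.2)^2) = 21.653
Delta C* = 21.653 - 20.669 = 0.98
Delta E = sqrt((1.6)^2 + (-2.2)^2 + (-1.7)^2) = 3.21


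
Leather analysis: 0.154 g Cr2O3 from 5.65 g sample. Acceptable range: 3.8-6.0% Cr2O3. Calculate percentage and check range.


Cr2O3% = 0.154 / 5.65 x 100 = 2.73%
Acceptable range: 3.8 to 6.0%
Within range: No


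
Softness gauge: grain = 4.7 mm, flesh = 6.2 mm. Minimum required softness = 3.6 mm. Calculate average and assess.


Average softness = 5.45 mm
Meets requirement: Yes


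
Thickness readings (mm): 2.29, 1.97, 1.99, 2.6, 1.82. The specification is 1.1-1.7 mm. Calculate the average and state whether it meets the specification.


Sum = 10.67
Average = 10.67 / 5 = 2.13 mm
Specification range: 1.1 to 1.7 mm
Within spec: No


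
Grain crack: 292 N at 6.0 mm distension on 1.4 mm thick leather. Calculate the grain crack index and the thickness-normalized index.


Crack index = 292 / 6.0 = 48.7 N/mm
Normalized = 48.7 / 1.4 = 34.8 N/mm per mm


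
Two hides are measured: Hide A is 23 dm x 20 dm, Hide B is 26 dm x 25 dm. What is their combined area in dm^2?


Hide A area = 23 x 20 = 460 dm^2
Hide B area = 26 x 25 = 650 dm^2
Total = 460 + 650 = 1110 dm^2


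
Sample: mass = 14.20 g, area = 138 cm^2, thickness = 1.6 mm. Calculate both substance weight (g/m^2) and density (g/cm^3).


SW = 14.20 / 138 x 10000 = 1029.0 g/m^2
Volume = 138 x 1.6 / 10 = 22.08 cm^3
Density = 14.20 / 22.08 = 0.643 g/cm^3


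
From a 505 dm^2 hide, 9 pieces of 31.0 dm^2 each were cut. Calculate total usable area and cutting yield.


Total usable = 9 x 31.0 = 279.0 dm^2
Yield = 279.0 / 505 x 100 = 55.2%


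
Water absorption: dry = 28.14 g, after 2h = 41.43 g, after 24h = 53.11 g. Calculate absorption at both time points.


WA (2h) = (41.43 - 28.14) / 28.14 x 100 = 47.2%
WA (24h) = (53.11 - 28.14) / 28.14 x 100 = 88.7%


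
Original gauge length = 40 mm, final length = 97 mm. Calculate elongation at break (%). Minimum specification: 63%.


Extension = 97 - 40 = 57 mm
Elongation = 57 / 40 x 100 = 142.5%
Minimum required: 63%
Meets specification: Yes


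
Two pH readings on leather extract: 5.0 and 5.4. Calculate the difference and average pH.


Difference = 0.4
Average pH = 5.20

Difference = |5.0 - 5.4| = 0.4
Average = (5.0 + 5.4) / 2 = 5.20


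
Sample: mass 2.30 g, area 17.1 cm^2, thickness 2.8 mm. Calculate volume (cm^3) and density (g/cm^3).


Volume = 4.788 cm^3
Density = 0.480 g/cm^3

Thickness in cm = 2.8 / 10 = 0.28 cm
Volume = 17.1 x 0.28 = 4.788 cm^3
Density = 2.30 / 4.788 = 0.480 g/cm^3


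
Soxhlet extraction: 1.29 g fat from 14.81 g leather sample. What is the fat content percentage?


8.7%

Fat content = 1.29 / 14.81 x 100
Fat = 8.7%


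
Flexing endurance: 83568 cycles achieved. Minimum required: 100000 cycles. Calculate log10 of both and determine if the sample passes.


Achieved: log10 = 4.92
Required: log10 = 5.00
Passes: No

log10(83568) = 4.92
log10(100000) = 5.00
Passes: No


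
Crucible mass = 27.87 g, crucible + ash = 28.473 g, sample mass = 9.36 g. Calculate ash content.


Ash mass = 28.473 - 27.87 = 0.603 g
Ash% = 0.603 / 9.36 x 100 = 6.44%


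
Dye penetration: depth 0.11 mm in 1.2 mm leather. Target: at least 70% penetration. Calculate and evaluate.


Penetration = 9.2%
Meets target: No


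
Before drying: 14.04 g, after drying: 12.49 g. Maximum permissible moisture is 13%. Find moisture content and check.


Moisture content = 11.0%
Acceptable: Yes


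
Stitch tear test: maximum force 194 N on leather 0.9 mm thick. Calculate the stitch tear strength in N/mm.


215.6 N/mm

Stitch tear strength = force / thickness
STS = 194 / 0.9 = 215.6 N/mm


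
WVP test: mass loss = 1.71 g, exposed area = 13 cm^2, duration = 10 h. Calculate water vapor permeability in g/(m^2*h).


131.54 g/(m^2*h)

WVP = mass_loss / (area x time) x 10000
WVP = 1.71 / (13 x 10) x 10000
WVP = 1.71 / 130 x 10000 = 131.54 g/(m^2*h)


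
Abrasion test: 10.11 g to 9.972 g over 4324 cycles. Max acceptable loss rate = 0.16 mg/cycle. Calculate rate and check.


Rate = 0.032 mg/cycle
Passes: Yes


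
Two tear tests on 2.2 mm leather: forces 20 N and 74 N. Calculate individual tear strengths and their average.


Tear 1 = 9.1 N/mm
Tear 2 = 33.6 N/mm
Average = 21.4 N/mm


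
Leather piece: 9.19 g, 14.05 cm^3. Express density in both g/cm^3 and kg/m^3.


Density = 9.19 / 14.05 = 0.654 g/cm^3
Convert: 0.654 x 1000 = 654 kg/m^3


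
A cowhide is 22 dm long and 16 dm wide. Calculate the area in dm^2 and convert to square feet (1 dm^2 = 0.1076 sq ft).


352 dm^2
37.88 sq ft

Area = 22 x 16 = 352 dm^2
Conversion: 352 x 0.1076 = 37.88 sq ft


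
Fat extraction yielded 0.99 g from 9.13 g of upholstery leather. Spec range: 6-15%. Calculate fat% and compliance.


Fat% = 0.99 / 9.13 x 100 = 10.8%
Spec range: 6-15%
Compliant: Yes


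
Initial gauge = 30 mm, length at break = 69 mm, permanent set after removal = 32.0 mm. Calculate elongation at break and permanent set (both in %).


Elongation at break = (69 - 30) / 30 x 100 = 130.0%
Permanent set = (32.0 - 30) / 30 x 100 = 6.7%


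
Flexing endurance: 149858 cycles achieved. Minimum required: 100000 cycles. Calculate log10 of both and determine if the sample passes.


log10(149858) = 5.18
log10(100000) = 5.00
Passes: Yes


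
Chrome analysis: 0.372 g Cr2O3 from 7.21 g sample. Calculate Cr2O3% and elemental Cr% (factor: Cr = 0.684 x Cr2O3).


Cr2O3% = 0.372 / 7.21 x 100 = 5.16%
Cr% = 5.16 x 0.684 = 3.53%


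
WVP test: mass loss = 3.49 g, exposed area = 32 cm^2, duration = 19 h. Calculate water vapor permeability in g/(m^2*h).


WVP = mass_loss / (area x time) x 10000
WVP = 3.49 / (32 x 19) x 10000
WVP = 3.49 / 608 x 10000 = 57.40 g/(m^2*h)


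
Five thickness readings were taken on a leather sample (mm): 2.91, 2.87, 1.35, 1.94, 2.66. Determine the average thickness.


2.35 mm

Sum = 2.91 + 2.87 + 1.35 + 1.94 + 2.66 = 11.73
Average = 11.73 / 5 = 2.35 mm


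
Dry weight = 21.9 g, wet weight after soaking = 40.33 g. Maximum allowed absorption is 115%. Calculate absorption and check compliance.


WA = (40.33 - 21.9) / 21.9 x 100 = 84.2%
Maximum allowed: 115%
Compliant: Yes


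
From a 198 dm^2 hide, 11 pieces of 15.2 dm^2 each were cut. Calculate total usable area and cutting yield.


Total usable = 11 x 15.2 = 167.2 dm^2
Yield = 167.2 / 198 x 100 = 84.4%


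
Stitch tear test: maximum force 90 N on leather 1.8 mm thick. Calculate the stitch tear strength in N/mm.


Stitch tear strength = force / thickness
STS = 90 / 1.8 = 50.0 N/mm


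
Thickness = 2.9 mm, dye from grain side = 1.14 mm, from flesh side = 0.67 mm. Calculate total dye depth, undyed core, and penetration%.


Total dyed = 1.14 + 0.67 = 1.81 mm
Undyed core = 2.9 - 1.81 = 1.09 mm
Penetration = 1.81 / 2.9 x 100 = 62.4%


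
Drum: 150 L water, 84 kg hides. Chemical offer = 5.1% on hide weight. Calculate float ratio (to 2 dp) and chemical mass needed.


Float ratio = 1.79
Chemical needed = 4.284 kg


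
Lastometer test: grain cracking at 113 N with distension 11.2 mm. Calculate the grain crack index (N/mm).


Grain crack index = force / distension
Index = 113 / 11.2 = 10.1 N/mm


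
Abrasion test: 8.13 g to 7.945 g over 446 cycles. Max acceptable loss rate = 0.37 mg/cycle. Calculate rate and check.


Loss = 8.13 - 7.945 = 0.185 g
Rate = 0.185 g / 446 cycles x 1000 = 0.415 mg/cycle
Max = 0.37 mg/cycle
Passes: No


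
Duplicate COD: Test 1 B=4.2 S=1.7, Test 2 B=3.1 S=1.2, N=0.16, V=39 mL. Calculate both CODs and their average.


COD1 = 82.1 mg/L
COD2 = 62.4 mg/L
Average = 72.3 mg/L


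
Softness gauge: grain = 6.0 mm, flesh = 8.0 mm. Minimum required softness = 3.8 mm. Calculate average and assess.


Average softness = 7.00 mm
Meets requirement: Yes

Average = (6.0 + 8.0) / 2 = 7.00 mm
Minimum = 3.8 mm
Meets requirement: Yes


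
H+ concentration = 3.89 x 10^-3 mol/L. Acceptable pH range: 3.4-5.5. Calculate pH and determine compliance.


pH = 2.41
Compliant: No


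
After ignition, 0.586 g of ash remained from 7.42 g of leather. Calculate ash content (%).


7.90%

Ash% = 0.586 / 7.42 x 100
Ash% = 7.90%


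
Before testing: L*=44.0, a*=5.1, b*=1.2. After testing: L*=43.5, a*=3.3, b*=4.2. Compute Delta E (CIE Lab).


Delta E = 3.53


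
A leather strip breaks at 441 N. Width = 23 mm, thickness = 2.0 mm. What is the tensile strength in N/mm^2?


9.59 N/mm^2

Cross-sectional area = 23 x 2.0 = 46.0 mm^2
Tensile strength = 441 / 46.0 = 9.59 N/mm^2


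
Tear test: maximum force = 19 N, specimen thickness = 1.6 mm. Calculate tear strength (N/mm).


11.9 N/mm

Tear strength = force / thickness
Tear = 19 / 1.6 = 11.9 N/mm


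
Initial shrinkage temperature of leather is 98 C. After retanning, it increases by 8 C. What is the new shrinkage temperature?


106 C


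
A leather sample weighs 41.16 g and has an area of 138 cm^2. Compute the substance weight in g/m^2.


Substance weight = mass / area x 10000
SW = 41.16 / 138 x 10000
SW = 2982.6 g/m^2


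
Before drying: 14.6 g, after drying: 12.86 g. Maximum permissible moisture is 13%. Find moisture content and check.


Moisture content = 11.9%
Acceptable: Yes

MC = (14.6 - 12.86) / 14.6 x 100 = 11.9%
Maximum: 13%
Acceptable: Yes


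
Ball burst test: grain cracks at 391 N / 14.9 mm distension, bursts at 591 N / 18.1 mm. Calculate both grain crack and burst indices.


Crack index = 391 / 14.9 = 26.2 N/mm
Burst index = 591 / 18.1 = 32.7 N/mm


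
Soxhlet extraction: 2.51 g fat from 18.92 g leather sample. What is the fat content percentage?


13.3%

Fat content = 2.51 / 18.92 x 100
Fat = 13.3%


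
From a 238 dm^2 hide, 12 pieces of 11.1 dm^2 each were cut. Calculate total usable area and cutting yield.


Usable area = 133.2 dm^2
Yield = 56.0%


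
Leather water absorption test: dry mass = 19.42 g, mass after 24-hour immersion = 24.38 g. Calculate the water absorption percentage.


Water absorbed = 24.38 - 19.42 = 4.96 g
WA% = 4.96 / 19.42 x 100 = 25.5%


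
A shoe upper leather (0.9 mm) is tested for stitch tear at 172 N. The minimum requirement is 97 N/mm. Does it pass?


STS = 172 / 0.9 = 191.1 N/mm
Minimum required: 97 N/mm
Passes: Yes


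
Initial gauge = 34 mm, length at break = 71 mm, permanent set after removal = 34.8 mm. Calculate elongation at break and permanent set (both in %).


Elongation at break = (71 - 34) / 34 x 100 = 108.8%
Permanent set = (34.8 - 34) / 34 x 100 = 2.4%


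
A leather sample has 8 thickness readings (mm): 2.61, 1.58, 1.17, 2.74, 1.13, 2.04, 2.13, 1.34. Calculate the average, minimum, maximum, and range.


Average = 1.84 mm
Min = 1.13 mm
Max = 2.74 mm
Range = 1.61 mm


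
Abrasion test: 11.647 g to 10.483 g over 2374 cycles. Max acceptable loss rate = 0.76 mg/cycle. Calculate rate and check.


Rate = 0.490 mg/cycle
Passes: Yes

Loss = 11.647 - 10.483 = 1.164 g
Rate = 1.164 g / 2374 cycles x 1000 = 0.490 mg/cycle
Max = 0.76 mg/cycle
Passes: Yes


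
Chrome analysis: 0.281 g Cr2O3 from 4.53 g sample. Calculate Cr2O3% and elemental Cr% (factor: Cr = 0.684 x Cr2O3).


Cr2O3% = 0.281 / 4.53 x 100 = 6.20%
Cr% = 6.20 x 0.684 = 4.24%


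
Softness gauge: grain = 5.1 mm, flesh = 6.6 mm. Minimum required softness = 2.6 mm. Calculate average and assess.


Average = (5.1 + 6.6) / 2 = 5.85 mm
Minimum = 2.6 mm
Meets requirement: Yes


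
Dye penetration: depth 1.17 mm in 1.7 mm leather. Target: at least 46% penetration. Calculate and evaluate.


Penetration = 1.17 / 1.7 x 100 = 68.8%
Target: 46%
Meets target: Yes


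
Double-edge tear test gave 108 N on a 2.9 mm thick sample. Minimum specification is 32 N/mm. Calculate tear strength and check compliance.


Tear strength = 108 / 2.9 = 37.2 N/mm
Required minimum = 32 N/mm
Compliant: Yes


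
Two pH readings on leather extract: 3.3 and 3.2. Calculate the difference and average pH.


Difference = |3.3 - 3.2| = 0.1
Average = (3.3 + 3.2) / 2 = 3.25


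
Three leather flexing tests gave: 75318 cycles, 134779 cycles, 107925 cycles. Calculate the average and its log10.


Average = 106007 cycles
log10 = 5.03


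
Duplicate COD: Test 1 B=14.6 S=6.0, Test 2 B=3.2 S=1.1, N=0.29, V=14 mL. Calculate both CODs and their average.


COD1 = (14.6 - 6.0) x 0.29 x 8000 / 14 = 1425.1 mg/L
COD2 = (3.2 - 1.1) x 0.29 x 8000 / 14 = 348.0 mg/L
Average = (1425.1 + 348.0) / 2 = 886.6 mg/L


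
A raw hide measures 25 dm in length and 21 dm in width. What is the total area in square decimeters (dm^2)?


525 dm^2

Area = length x width
Area = 25 x 21 = 525 dm^2


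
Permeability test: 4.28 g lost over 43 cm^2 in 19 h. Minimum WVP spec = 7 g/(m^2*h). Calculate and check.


WVP = 4.28 / (43 x 19) x 10000 = 52.39 g/(m^2*h)
Minimum: 7 g/(m^2*h)
Meets spec: Yes


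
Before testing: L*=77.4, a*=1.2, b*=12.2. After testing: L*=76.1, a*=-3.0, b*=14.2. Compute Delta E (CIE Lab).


Delta E = 4.83

dL = 76.1 - 77.4 = -1.3
da = -3.0 - 1.2 = -4.2
db = 14.2 - 12.2 = 2.0
dE = sqrt((-1.3)^2 + (-4.2)^2 + (2.0)^2) = 4.83


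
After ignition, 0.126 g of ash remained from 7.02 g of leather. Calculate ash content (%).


1.79%

Ash% = 0.126 / 7.02 x 100
Ash% = 1.79%


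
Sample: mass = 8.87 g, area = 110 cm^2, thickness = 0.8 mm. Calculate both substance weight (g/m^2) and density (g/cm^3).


Substance weight = 806.4 g/m^2
Density = 1.008 g/cm^3


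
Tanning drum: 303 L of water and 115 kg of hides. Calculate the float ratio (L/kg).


Float ratio = water / hide weight
Ratio = 303 / 115 = 2.6


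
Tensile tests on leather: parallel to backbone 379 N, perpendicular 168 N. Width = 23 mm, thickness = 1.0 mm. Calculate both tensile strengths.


Parallel = 16.48 N/mm^2
Perpendicular = 7.30 N/mm^2


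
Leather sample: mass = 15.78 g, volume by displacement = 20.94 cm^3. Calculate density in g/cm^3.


Density = mass / volume
Density = 15.78 / 20.94 = 0.754 g/cm^3


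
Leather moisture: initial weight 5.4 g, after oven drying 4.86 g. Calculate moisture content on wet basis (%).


10.0%


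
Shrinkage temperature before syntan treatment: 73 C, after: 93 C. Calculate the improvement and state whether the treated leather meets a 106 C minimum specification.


Improvement = 20 C
Meets 106 C spec: No

Improvement = 93 - 73 = 20 C
Spec check: 93 C >= 106 C? No


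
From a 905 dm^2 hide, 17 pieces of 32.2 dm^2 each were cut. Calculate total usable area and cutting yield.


Usable area = 547.4 dm^2
Yield = 60.5%

Total usable = 17 x 32.2 = 547.4 dm^2
Yield = 547.4 / 905 x 100 = 60.5%


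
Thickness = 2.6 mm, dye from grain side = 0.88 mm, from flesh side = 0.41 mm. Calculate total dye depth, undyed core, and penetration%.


Total dyed = 0.88 + 0.41 = 1.29 mm
Undyed core = 2.6 - 1.29 = 1.31 mm
Penetration = 1.29 / 2.6 x 100 = 49.6%


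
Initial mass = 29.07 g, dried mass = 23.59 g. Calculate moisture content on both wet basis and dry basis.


Moisture lost = 29.07 - 23.59 = 5.48 g
Wet basis MC = 5.48 / 29.07 x 100 = 18.9%
Dry basis MC = 5.48 / 23.59 x 100 = 23.2%


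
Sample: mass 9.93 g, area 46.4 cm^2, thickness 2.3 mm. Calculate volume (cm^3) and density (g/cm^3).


Thickness in cm = 2.3 / 10 = 0.23 cm
Volume = 46.4 x 0.23 = 10.672 cm^3
Density = 9.93 / 10.672 = 0.930 g/cm^3


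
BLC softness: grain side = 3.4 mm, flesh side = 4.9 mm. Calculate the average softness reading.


4.15 mm

Average = (3.4 + 4.9) / 2
Average = 4.15 mm


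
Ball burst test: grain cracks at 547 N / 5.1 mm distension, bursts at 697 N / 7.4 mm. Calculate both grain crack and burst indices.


Crack index = 547 / 5.1 = 107.3 N/mm
Burst index = 697 / 7.4 = 94.2 N/mm


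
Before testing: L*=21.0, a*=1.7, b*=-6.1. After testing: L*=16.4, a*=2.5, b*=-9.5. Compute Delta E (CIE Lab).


dL = 16.4 - 21.0 = -4.6
da = 2.5 - 1.7 = 0.8
db = -9.5 - (-6.1) = -3.4
dE = sqrt((-4.6)^2 + (0.8)^2 + (-3.4)^2) = 5.78


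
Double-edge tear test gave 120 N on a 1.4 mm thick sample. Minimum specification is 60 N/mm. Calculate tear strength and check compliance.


Tear strength = 120 / 1.4 = 85.7 N/mm
Required minimum = 60 N/mm
Compliant: Yes


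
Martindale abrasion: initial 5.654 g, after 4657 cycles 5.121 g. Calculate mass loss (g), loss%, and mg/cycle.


Mass loss = 0.533 g
Loss = 9.43%
Rate = 0.114 mg/cycle

Loss = 5.654 - 5.121 = 0.533 g
Loss% = 0.533 / 5.654 x 100 = 9.43%
Rate = 0.533 / 4657 x 1000 = 0.114 mg/cycle


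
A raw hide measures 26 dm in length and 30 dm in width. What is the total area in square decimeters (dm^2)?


780 dm^2

Area = length x width
Area = 26 x 30 = 780 dm^2


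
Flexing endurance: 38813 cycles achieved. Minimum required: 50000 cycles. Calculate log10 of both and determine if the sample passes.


log10(38813) = 4.59
log10(50000) = 4.70
Passes: No


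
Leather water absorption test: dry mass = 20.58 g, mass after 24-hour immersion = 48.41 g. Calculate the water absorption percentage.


135.2%

Water absorbed = 48.41 - 20.58 = 27.83 g
WA% = 27.83 / 20.58 x 100 = 135.2%


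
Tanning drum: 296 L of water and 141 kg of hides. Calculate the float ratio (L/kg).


Float ratio = water / hide weight
Ratio = 296 / 141 = 2.1


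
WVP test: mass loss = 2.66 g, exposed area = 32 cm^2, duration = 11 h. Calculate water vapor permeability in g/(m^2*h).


WVP = mass_loss / (area x time) x 10000
WVP = 2.66 / (32 x 11) x 10000
WVP = 2.66 / 352 x 10000 = 75.57 g/(m^2*h)


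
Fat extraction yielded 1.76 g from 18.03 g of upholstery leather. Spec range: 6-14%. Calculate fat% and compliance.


Fat content = 9.8%
Compliant: Yes


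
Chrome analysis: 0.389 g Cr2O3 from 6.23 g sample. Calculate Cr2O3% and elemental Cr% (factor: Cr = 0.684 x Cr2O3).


Cr2O3% = 0.389 / 6.23 x 100 = 6.24%
Cr% = 6.24 x 0.684 = 4.27%


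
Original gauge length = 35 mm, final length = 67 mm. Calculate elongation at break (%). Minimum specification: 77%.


Elongation = 91.4%
Meets spec: Yes

Extension = 67 - 35 = 32 mm
Elongation = 32 / 35 x 100 = 91.4%
Minimum required: 77%
Meets specification: Yes


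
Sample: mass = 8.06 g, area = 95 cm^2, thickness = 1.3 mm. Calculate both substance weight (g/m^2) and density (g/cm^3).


SW = 8.06 / 95 x 10000 = 848.4 g/m^2
Volume = 95 x 1.3 / 10 = 12.35 cm^3
Density = 8.06 / 12.35 = 0.653 g/cm^3


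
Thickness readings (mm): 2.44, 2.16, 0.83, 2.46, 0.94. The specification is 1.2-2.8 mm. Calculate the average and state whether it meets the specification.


Average = 1.77 mm
Within specification: Yes


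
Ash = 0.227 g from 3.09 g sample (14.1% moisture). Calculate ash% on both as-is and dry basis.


As-is ash% = 0.227 / 3.09 x 100 = 7.35%
Dry mass = 3.09 x (100 - 14.1) / 100 = 2.65431 g
Dry-basis ash% = 0.227 / 2.65431 x 100 = 8.55%


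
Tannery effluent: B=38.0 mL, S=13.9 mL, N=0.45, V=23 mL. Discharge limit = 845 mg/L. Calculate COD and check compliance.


COD = (38.0 - 13.9) x 0.45 x 8000 / 23 = 3772.2 mg/L
Limit: 845 mg/L
Compliant: No


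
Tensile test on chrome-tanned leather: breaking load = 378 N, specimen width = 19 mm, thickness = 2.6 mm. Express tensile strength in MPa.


7.65 MPa


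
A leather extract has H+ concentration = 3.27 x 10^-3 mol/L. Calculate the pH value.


pH = 2.49


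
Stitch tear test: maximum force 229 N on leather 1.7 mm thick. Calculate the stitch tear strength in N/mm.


134.7 N/mm

Stitch tear strength = force / thickness
STS = 229 / 1.7 = 134.7 N/mm


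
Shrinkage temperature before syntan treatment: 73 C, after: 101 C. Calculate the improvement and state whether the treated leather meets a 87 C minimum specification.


Improvement = 101 - 73 = 28 C
Spec check: 101 C >= 87 C? Yes


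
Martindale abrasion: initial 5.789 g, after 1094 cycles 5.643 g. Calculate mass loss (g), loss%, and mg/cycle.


Mass loss = 0.146 g
Loss = 2.52%
Rate = 0.133 mg/cycle

Loss = 5.789 - 5.643 = 0.146 g
Loss% = 0.146 / 5.789 x 100 = 2.52%
Rate = 0.146 / 1094 x 1000 = 0.133 mg/cycle


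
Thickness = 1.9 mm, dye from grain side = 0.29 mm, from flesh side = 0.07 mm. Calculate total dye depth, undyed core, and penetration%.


Total dyed = 0.29 + 0.07 = 0.36 mm
Undyed core = 1.9 - 0.36 = 1.54 mm
Penetration = 0.36 / 1.9 x 100 = 18.9%


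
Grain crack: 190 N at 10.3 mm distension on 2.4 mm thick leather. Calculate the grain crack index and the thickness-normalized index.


Crack index = 190 / 10.3 = 18.4 N/mm
Normalized = 18.4 / 2.4 = 7.7 N/mm per mm


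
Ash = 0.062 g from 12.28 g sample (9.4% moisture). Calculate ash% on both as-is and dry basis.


As-is ash% = 0.062 / 12.28 x 100 = 0.50%
Dry mass = 12.28 x (100 - 9.4) / 100 = 11.12568 g
Dry-basis ash% = 0.062 / 11.12568 x 100 = 0.56%


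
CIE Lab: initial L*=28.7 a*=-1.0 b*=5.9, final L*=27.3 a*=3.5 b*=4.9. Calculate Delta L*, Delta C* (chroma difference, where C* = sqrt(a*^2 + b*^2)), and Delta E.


Delta L* = -1.4
Delta C* = 0.04
Delta E = 4.82

Delta L* = 27.3 - 28.7 = -1.4
C1* = sqrt((-1.0)^2 + (5.9)^2) = 5.984
C2* = sqrt((3.5)^2 + (4.9)^2) = 6.022
Delta C* = 6.022 - 5.984 = 0.04
Delta E = sqrt((-1.4)^2 + (4.5)^2 + (-1.0)^2) = 4.82


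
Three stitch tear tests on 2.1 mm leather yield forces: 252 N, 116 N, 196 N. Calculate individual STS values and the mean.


STS1 = 252 / 2.1 = 120.0 N/mm
STS2 = 116 / 2.1 = 55.2 N/mm
STS3 = 196 / 2.1 = 93.3 N/mm
Mean = (120.0 + 55.2 + 93.3) / 3 = 89.5 N/mm


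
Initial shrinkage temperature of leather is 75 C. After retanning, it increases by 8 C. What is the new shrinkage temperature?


83 C


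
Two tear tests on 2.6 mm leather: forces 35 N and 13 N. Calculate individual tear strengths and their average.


Tear 1 = 13.5 N/mm
Tear 2 = 5.0 N/mm
Average = 9.3 N/mm

Tear 1 = 35 / 2.6 = 13.5 N/mm
Tear 2 = 13 / 2.6 = 5.0 N/mm
Average = (13.5 + 5.0) / 2 = 9.3 N/mm


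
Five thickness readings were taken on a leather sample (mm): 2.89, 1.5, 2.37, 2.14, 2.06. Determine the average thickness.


Sum = 2.89 + 1.5 + 2.37 + 2.14 + 2.06 = 10.96
Average = 10.96 / 5 = 2.19 mm


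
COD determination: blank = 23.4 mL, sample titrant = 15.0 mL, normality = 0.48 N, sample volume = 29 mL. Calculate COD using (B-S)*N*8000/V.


1112.3 mg/L


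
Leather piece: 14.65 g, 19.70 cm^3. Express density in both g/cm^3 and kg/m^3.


0.744 g/cm^3
744 kg/m^3

Density = 14.65 / 19.70 = 0.744 g/cm^3
Convert: 0.744 x 1000 = 744 kg/m^3


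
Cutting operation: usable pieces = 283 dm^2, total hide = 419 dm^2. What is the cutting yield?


67.5%


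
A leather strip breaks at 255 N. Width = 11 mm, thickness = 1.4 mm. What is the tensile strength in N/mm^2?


Cross-sectional area = 11 x 1.4 = 15.4 mm^2
Tensile strength = 255 / 15.4 = 16.56 N/mm^2


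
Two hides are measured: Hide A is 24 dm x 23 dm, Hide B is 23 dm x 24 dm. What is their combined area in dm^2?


Hide A area = 24 x 23 = 552 dm^2
Hide B area = 23 x 24 = 552 dm^2
Total = 552 + 552 = 1104 dm^2


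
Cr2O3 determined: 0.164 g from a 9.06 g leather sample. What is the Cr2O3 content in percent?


1.81%

Cr2O3% = 0.164 / 9.06 x 100
Cr2O3% = 1.81%


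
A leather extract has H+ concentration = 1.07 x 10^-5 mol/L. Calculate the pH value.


pH = 4.97

pH = -log10[H+]
pH = -log10(1.07 x 10^-5) = 4.97


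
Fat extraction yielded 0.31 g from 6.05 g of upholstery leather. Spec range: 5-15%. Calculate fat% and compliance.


Fat content = 5.1%
Compliant: Yes

Fat% = 0.31 / 6.05 x 100 = 5.1%
Spec range: 5-15%
Compliant: Yes


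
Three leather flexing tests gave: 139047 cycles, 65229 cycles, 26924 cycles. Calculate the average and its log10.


Average = 77067 cycles
log10 = 4.89

Average = (139047 + 65229 + 26924) / 3 = 77067 cycles
log10(77067) = 4.89


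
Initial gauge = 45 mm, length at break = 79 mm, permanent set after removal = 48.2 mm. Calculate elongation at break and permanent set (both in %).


Elongation at break = (79 - 45) / 45 x 100 = 75.6%
Permanent set = (48.2 - 45) / 45 x 100 = 7.1%


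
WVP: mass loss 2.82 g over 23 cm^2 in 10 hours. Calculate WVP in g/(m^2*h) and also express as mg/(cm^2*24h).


WVP = 2.82 / (23 x 10) x 10000 = 122.61 g/(m^2*h)
Mass loss in mg = 2.82 x 1000 = 2820 mg
Per cm^2 per 24h in mg: 2820 x 24 / (23 x 10) = 67680 / 230 = 294.26 mg/(cm^2*24h)


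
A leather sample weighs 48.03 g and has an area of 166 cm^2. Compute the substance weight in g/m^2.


Substance weight = mass / area x 10000
SW = 48.03 / 166 x 10000
SW = 2893.4 g/m^2
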